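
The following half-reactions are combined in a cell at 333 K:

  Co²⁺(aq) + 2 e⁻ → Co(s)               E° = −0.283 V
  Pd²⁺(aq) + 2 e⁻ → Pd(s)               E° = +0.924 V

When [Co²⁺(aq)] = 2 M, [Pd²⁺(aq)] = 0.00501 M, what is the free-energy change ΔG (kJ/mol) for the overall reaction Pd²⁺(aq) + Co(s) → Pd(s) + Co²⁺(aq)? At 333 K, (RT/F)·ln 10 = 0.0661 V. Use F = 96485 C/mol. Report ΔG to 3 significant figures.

The standard cell potential is +0.924 − (−0.283) = +1.207 V, with n = 2 electrons in the balanced equation.
Here Q = [Co²⁺(aq)] / [Pd²⁺(aq)] = 399 (log Q = 2.601), giving E = +1.207 − (0.0661/2)·(2.601) = +1.1210 V.
Finally ΔG = −nFE = −(2)(96485 C/mol)(+1.1210 V) = −216 kJ/mol.

−216 kJ/mol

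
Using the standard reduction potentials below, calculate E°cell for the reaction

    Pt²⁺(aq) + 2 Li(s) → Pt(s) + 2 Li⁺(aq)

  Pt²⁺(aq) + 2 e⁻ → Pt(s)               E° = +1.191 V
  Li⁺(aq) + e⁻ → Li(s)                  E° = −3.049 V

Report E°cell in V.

+4.240 V

In the reaction as written, Pt²⁺(aq) is reduced (cathode) and Li⁺(aq) is produced by oxidation at the anode.
E°cell = E°(cathode) − E°(anode) = +1.191 − (−3.049) = +4.240 V.
The positive value indicates the reaction is spontaneous as written.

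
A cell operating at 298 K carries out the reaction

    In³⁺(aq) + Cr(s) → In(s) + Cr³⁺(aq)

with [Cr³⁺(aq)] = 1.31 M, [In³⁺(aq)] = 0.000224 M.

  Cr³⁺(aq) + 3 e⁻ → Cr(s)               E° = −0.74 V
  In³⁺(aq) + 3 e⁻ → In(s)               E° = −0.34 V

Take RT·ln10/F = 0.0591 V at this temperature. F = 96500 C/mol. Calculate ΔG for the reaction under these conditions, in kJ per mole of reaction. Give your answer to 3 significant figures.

−94.3 kJ/mol

With In³⁺/In reduced at the cathode, E°cell = −0.34 − (−0.74) = +0.40 V and n = 3.
Q = [Cr³⁺(aq)] / [In³⁺(aq)] = 5.85×10^3, so log Q = 3.767 and E = +0.40 − (0.0591/3)(3.767) = +0.3258 V.
Finally ΔG = −nFE = −(3)(96500 C/mol)(+0.3258 V) = −94.3 kJ/mol.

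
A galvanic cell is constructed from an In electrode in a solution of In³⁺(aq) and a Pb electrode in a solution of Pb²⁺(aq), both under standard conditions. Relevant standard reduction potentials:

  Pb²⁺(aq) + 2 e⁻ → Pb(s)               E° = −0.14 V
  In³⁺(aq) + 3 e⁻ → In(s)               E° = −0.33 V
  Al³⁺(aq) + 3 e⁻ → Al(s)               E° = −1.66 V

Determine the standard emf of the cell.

+0.19 V

The Pb²⁺/Pb couple has the higher E°, so Pb ion is reduced (cathode) and In is oxidized (anode).
E°cell = E°(cathode) − E°(anode) = −0.14 − (−0.33) = +0.19 V.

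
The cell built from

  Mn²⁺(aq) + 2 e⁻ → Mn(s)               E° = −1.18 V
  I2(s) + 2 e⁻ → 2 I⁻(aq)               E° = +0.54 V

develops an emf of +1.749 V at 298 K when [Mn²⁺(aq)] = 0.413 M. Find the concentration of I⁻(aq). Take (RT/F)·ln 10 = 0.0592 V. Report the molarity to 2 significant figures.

With I₂/I⁻ at the cathode and Mn²⁺/Mn at the anode, E°cell = +0.54 − (−1.18) = +1.72 V (n = 2).
Rearranging E = E° − (0.0592/n)·log Q gives log Q = 2(+1.72 − (+1.749))/0.0592 = −0.980.
Balancing electrons gives I2(s) + Mn(s) → 2 I⁻(aq) + Mn²⁺(aq); thus Q = [I⁻(aq)]^2·[Mn²⁺(aq)].
Substituting the known concentrations and solving, log [I⁻(aq)] = −0.298 and [I⁻(aq)] = 0.50 M.

0.50 M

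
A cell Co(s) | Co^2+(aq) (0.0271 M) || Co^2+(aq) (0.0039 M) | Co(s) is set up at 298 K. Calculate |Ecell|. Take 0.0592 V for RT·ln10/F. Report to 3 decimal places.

0.025 V

For a concentration cell E°cell = 0, since both electrodes use the same couple.
The compartment with the higher Co^2+(aq) concentration (0.0271 M) acts as the cathode; ions are reduced there and produced at the dilute (0.0039 M) anode.
With n = 2, Ecell = −(0.0592/2)·log([dilute]/[conc]) = −(0.0592/2)·log(0.0039/0.0271) = +0.025 V.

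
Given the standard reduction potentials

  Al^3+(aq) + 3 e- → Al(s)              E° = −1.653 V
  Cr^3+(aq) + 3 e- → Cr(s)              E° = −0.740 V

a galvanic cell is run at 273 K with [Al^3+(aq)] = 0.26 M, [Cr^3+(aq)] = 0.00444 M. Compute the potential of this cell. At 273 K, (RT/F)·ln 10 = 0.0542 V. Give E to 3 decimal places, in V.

Cr³⁺/Cr is reduced (cathode, E° = −0.740 V) and Al³⁺/Al is oxidized (anode).
The standard potential is −0.740 − (−1.653) = +0.913 V and the balanced reaction transfers n = 3 electrons.
Balancing gives Cr^3+(aq) + Al(s) → Cr(s) + Al^3+(aq); hence Q = [Al^3+(aq)] / [Cr^3+(aq)] = 58.6 (log Q = 1.768).
E = E° − (0.0542/n)·log Q = +0.913 − (0.0542/3)(1.768) = +0.881 V.

+0.881 V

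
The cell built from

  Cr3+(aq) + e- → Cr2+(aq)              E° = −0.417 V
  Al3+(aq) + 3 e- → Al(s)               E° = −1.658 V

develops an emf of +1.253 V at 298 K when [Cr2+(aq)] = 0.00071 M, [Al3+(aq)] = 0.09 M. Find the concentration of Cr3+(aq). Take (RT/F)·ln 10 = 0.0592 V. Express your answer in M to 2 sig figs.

0.00051 M

Cr³⁺/Cr²⁺ is the cathode (higher E°); E°cell = −0.417 − (−1.658) = +1.241 V with n = 3.
Rearranging E = E° − (0.0592/n)·log Q gives log Q = 3(+1.241 − (+1.253))/0.0592 = −0.608.
The balanced reaction is 3 Cr3+(aq) + Al(s) → 3 Cr2+(aq) + Al3+(aq), so Q = ([Cr2+(aq)]^3·[Al3+(aq)]) / [Cr3+(aq)]^3.
Solving for the unknown gives log [Cr3+(aq)] = −3.295, so [Cr3+(aq)] ≈ 0.00051 M.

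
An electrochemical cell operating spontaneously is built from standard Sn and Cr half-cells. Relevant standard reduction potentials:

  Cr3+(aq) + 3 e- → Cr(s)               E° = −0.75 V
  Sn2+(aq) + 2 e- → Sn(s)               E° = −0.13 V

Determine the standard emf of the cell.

The Sn²⁺/Sn couple has the higher E°, so Sn ion is reduced (cathode) and Cr is oxidized (anode).
E°cell = E°(cathode) − E°(anode) = −0.13 − (−0.75) = +0.62 V.

+0.62 V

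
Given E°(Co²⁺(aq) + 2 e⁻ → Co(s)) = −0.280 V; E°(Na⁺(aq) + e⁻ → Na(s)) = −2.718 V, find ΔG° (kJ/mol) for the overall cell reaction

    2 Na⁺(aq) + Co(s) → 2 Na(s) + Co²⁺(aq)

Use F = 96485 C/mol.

+470 kJ/mol

In the reaction as written Na⁺(aq) is reduced, so the Na⁺/Na couple is the cathode and Co²⁺/Co is the anode.
E°cell = −2.718 − (−0.280) = −2.438 V; balancing electrons gives n = 2.
ΔG° = −nFE°cell = −(2)(96485)(−2.438) J/mol = +470 kJ/mol.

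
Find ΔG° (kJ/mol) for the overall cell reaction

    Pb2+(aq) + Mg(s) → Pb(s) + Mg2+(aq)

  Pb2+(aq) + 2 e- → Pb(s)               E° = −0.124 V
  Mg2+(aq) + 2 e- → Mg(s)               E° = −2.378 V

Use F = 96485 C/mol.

−435 kJ/mol

In the reaction as written Pb2+(aq) is reduced, so the Pb²⁺/Pb couple is the cathode and Mg²⁺/Mg is the anode.
E°cell = −0.124 − (−2.378) = +2.254 V; balancing electrons gives n = 2.
ΔG° = −nFE°cell = −(2)(96485)(+2.254) J/mol = −435 kJ/mol.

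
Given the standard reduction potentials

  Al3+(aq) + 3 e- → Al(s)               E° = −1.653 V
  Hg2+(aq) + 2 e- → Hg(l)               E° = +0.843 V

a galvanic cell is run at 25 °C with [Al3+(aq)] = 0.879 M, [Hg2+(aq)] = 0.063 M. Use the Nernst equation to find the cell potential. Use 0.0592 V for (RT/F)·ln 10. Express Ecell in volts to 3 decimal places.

The Hg²⁺/Hg couple has the more positive E°, so it is the cathode; Al³⁺/Al is the anode.
E°cell = E°cat − E°an = +0.843 − (−1.653) = +2.496 V; n = 6.
The balanced reaction is 3 Hg2+(aq) + 2 Al(s) → 3 Hg(l) + 2 Al3+(aq), so Q = [Al3+(aq)]^2 / [Hg2+(aq)]^3 = 3.09×10^3 and log Q = 3.490.
E = E° − (0.0592/n)·log Q = +2.496 − (0.0592/6)(3.490) = +2.462 V.

+2.462 V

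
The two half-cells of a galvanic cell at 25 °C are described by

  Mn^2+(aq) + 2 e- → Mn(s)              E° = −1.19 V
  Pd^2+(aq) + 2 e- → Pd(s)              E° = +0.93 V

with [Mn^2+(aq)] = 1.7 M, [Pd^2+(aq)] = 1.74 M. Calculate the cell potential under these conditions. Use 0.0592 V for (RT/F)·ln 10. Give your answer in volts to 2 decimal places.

+2.12 V

The Pd²⁺/Pd couple has the more positive E°, so it is the cathode; Mn²⁺/Mn is the anode.
E°cell = E°cat − E°an = +0.93 − (−1.19) = +2.12 V; n = 2.
Balancing gives Pd^2+(aq) + Mn(s) → Pd(s) + Mn^2+(aq); hence Q = [Mn^2+(aq)] / [Pd^2+(aq)] = 0.977 (log Q = −0.010).
Applying E = E° − (RT ln10/nF)·log Q gives +2.12 − (0.0592/2)(−0.010) = +2.12 V.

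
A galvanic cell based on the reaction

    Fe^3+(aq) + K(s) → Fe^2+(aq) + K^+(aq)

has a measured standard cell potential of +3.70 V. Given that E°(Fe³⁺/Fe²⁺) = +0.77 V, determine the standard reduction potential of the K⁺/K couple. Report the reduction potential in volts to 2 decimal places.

In the reaction as written the Fe³⁺/Fe²⁺ couple is reduced (cathode) and K⁺/K is oxidized (anode), so E°cell = E°(Fe³⁺/Fe²⁺) − E°(K⁺/K).
E°(K⁺/K) = E°(cathode) − E°cell = +0.77 − (+3.70) = −2.93 V.

−2.93 V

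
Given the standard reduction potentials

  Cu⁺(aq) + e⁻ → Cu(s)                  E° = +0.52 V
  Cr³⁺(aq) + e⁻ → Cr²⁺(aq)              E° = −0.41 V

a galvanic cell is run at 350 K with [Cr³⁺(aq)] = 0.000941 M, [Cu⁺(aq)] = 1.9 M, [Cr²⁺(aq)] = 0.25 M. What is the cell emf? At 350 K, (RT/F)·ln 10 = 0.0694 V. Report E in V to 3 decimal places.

The Cu⁺/Cu couple has the more positive E°, so it is the cathode; Cr³⁺/Cr²⁺ is the anode.
E°cell = +0.52 − (−0.41) = +0.93 V, with n = 1 electron transferred.
For the overall reaction Cu⁺(aq) + Cr²⁺(aq) → Cu(s) + Cr³⁺(aq), Q = [Cr³⁺(aq)] / ([Cu⁺(aq)]·[Cr²⁺(aq)]) = 0.00198, giving log Q = −2.703.
Applying E = E° − (RT ln10/nF)·log Q gives +0.93 − (0.0694/1)(−2.703) = +1.118 V.

+1.118 V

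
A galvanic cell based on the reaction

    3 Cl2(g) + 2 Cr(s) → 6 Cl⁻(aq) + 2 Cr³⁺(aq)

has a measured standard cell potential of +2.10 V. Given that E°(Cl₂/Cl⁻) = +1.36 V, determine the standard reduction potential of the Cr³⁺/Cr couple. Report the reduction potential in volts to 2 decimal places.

In the reaction as written the Cl₂/Cl⁻ couple is reduced (cathode) and Cr³⁺/Cr is oxidized (anode), so E°cell = E°(Cl₂/Cl⁻) − E°(Cr³⁺/Cr).
E°(Cr³⁺/Cr) = E°(cathode) − E°cell = +1.36 − (+2.10) = −0.74 V.

−0.74 V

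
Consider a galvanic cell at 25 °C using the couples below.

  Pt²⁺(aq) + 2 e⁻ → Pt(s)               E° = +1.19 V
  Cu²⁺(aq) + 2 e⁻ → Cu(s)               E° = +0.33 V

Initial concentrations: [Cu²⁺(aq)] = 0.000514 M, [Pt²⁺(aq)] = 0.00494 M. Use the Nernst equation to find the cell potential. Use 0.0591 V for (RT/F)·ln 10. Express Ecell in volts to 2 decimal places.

Pt²⁺/Pt is reduced (cathode, E° = +1.19 V) and Cu²⁺/Cu is oxidized (anode).
E°cell = E°cat − E°an = +1.19 − (+0.33) = +0.86 V; n = 2.
Balancing gives Pt²⁺(aq) + Cu(s) → Pt(s) + Cu²⁺(aq); hence Q = [Cu²⁺(aq)] / [Pt²⁺(aq)] = 0.104 (log Q = −0.983).
E = E° − (0.0591/n)·log Q = +0.86 − (0.0591/2)(−0.983) = +0.89 V.

+0.89 V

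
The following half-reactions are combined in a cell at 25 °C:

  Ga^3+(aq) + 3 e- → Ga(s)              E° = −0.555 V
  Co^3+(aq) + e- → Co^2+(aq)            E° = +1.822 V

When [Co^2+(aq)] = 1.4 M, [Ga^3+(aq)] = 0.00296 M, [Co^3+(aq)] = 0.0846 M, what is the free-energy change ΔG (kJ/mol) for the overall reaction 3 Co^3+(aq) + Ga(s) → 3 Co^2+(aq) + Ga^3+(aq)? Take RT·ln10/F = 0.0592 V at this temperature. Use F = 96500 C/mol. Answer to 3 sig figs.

With Co³⁺/Co²⁺ reduced at the cathode, E°cell = +1.822 − (−0.555) = +2.377 V and n = 3.
Here Q = ([Co^2+(aq)]^3·[Ga^3+(aq)]) / [Co^3+(aq)]^3 = 13.4 (log Q = 1.128), giving E = +2.377 − (0.0592/3)·(1.128) = +2.3547 V.
ΔG = −nFE = −(3)(96500)(+2.3547) J/mol = −682 kJ/mol.

−682 kJ/mol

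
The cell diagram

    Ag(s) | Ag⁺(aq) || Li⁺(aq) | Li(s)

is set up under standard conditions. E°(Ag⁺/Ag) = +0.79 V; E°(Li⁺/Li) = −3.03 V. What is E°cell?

−3.82 V

By convention the left-hand electrode in cell notation is the anode (oxidation) and the right-hand electrode is the cathode (reduction).
E°cell = E°(right) − E°(left) = −3.03 − (+0.79) = −3.82 V.
The negative sign shows that, as written, the cell would require an external voltage to drive the reaction.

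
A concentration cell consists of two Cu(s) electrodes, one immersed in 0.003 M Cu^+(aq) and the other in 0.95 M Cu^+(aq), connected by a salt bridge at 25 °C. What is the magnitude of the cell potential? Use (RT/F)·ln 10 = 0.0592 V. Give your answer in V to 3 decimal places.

0.148 V

For a concentration cell E°cell = 0, since both electrodes use the same couple.
The compartment with the higher Cu^+(aq) concentration (0.95 M) acts as the cathode; ions are reduced there and produced at the dilute (0.003 M) anode.
With n = 1, Ecell = −(0.0592/1)·log([dilute]/[conc]) = −(0.0592/1)·log(0.003/0.95) = +0.148 V.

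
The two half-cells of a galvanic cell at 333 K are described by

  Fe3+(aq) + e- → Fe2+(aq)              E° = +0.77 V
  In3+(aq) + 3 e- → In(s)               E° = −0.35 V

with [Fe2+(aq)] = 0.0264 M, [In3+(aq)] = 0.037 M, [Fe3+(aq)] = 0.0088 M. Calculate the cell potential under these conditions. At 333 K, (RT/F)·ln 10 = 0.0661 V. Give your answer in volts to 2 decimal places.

+1.12 V

The Fe³⁺/Fe²⁺ couple has the more positive E°, so it is the cathode; In³⁺/In is the anode.
E°cell = E°cat − E°an = +0.77 − (−0.35) = +1.12 V; n = 3.
Balancing gives 3 Fe3+(aq) + In(s) → 3 Fe2+(aq) + In3+(aq); hence Q = ([Fe2+(aq)]^3·[In3+(aq)]) / [Fe3+(aq)]^3 = 0.999 (log Q = −0.000).
By the Nernst equation, E = +1.12 − (0.0661/3)·(−0.000) = +1.12 V.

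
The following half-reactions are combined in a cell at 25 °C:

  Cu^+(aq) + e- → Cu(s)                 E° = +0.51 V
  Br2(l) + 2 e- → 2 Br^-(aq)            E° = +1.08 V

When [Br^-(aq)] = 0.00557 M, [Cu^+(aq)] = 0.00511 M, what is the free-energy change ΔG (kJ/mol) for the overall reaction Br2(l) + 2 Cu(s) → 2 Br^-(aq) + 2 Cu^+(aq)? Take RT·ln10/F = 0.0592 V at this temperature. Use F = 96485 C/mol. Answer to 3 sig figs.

−162 kJ/mol

With Br₂/Br⁻ reduced at the cathode, E°cell = +1.08 − (+0.51) = +0.57 V and n = 2.
Here Q = [Br^-(aq)]^2·[Cu^+(aq)]^2 = 8.1×10^−10 (log Q = −9.091), giving E = +0.57 − (0.0592/2)·(−9.091) = +0.8391 V.
ΔG = −nFE = −(2)(96485)(+0.8391) J/mol = −162 kJ/mol.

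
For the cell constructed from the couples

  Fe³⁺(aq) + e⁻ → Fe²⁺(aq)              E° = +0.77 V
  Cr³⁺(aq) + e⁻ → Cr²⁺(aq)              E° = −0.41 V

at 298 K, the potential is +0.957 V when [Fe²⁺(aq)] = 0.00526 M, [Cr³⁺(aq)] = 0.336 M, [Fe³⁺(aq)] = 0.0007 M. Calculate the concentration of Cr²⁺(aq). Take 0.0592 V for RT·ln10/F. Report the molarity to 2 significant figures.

0.00043 M

The Fe³⁺/Fe²⁺ couple has the larger reduction potential, so it is the cathode: E°cell = +0.77 − (−0.41) = +1.18 V and n = 1.
Since E = E° − (0.0592/n)·log Q, log Q = n(E° − E)/0.0592 = 3.767.
Balancing electrons gives Fe³⁺(aq) + Cr²⁺(aq) → Fe²⁺(aq) + Cr³⁺(aq); thus Q = ([Fe²⁺(aq)]·[Cr³⁺(aq)]) / ([Fe³⁺(aq)]·[Cr²⁺(aq)]).
Substituting the known concentrations and solving, log [Cr²⁺(aq)] = −3.365 and [Cr²⁺(aq)] = 0.00043 M.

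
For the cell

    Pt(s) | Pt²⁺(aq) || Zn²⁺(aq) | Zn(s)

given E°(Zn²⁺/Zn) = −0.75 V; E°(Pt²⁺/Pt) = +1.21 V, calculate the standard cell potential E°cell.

By convention the left-hand electrode in cell notation is the anode (oxidation) and the right-hand electrode is the cathode (reduction).
E°cell = E°(right) − E°(left) = −0.75 − (+1.21) = −1.96 V.
The negative sign shows that, as written, the cell would require an external voltage to drive the reaction.

−1.96 V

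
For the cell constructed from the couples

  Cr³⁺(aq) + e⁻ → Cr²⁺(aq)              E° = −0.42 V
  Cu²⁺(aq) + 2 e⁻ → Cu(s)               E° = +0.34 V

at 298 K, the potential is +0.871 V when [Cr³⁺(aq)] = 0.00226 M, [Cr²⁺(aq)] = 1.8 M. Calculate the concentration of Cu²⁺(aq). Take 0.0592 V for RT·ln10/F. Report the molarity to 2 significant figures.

Cu²⁺/Cu is the cathode (higher E°); E°cell = +0.34 − (−0.42) = +0.76 V with n = 2.
From the Nernst equation, log Q = n(E° − E)/0.0592 = 2·(+0.76 − (+0.871))/0.0592 = −3.750.
The balanced reaction is Cu²⁺(aq) + 2 Cr²⁺(aq) → Cu(s) + 2 Cr³⁺(aq), so Q = [Cr³⁺(aq)]^2 / ([Cu²⁺(aq)]·[Cr²⁺(aq)]^2).
Substituting the known concentrations and solving, log [Cu²⁺(aq)] = −2.052 and [Cu²⁺(aq)] = 0.0089 M.

0.0089 M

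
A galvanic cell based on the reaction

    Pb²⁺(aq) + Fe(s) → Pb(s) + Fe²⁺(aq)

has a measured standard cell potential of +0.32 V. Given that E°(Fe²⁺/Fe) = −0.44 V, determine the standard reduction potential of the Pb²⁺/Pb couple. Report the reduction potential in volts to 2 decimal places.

−0.12 V

In the reaction as written the Pb²⁺/Pb couple is reduced (cathode) and Fe²⁺/Fe is oxidized (anode), so E°cell = E°(Pb²⁺/Pb) − E°(Fe²⁺/Fe).
E°(Pb²⁺/Pb) = E°cell + E°(anode) = +0.32 + (−0.44) = −0.12 V.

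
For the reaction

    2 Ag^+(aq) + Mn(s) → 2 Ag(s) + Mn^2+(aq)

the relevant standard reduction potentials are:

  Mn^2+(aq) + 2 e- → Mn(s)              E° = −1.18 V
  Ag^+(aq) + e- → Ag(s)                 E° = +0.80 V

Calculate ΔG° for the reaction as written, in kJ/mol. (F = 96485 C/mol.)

In the reaction as written Ag^+(aq) is reduced, so the Ag⁺/Ag couple is the cathode and Mn²⁺/Mn is the anode.
E°cell = +0.80 − (−1.18) = +1.98 V; balancing electrons gives n = 2.
ΔG° = −nFE°cell = −(2)(96485)(+1.98) J/mol = −382 kJ/mol.

−382 kJ/mol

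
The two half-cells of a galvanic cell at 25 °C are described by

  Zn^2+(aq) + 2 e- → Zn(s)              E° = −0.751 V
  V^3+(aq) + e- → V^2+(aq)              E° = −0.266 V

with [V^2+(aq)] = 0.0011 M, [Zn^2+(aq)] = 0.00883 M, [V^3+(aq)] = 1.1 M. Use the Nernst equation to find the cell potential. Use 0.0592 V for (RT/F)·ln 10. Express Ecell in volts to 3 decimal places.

+0.723 V

Since E°(V³⁺/V²⁺) > E°(Zn²⁺/Zn), V³⁺/V²⁺ serves as the cathode.
E°cell = −0.266 − (−0.751) = +0.485 V, with n = 2 electrons transferred.
The balanced reaction is 2 V^3+(aq) + Zn(s) → 2 V^2+(aq) + Zn^2+(aq), so Q = ([V^2+(aq)]^2·[Zn^2+(aq)]) / [V^3+(aq)]^2 = 8.83×10^−9 and log Q = −8.054.
Applying E = E° − (RT ln10/nF)·log Q gives +0.485 − (0.0592/2)(−8.054) = +0.723 V.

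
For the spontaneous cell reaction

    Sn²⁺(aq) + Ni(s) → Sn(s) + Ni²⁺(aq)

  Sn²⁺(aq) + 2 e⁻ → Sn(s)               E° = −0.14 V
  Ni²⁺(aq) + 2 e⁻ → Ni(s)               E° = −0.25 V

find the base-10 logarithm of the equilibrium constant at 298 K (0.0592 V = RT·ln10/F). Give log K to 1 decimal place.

log K = 3.7

The Sn²⁺/Sn couple is reduced (cathode); E°cell = −0.14 − (−0.25) = +0.11 V with n = 2.
At equilibrium E = 0, so log K = nE°cell / 0.0592 = (2)(+0.11) / 0.0592 = 3.7.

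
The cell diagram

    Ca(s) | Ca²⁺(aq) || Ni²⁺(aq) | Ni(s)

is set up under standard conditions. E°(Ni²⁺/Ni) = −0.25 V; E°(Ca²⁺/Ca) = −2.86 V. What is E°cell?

By convention the left-hand electrode in cell notation is the anode (oxidation) and the right-hand electrode is the cathode (reduction).
E°cell = E°(right) − E°(left) = −0.25 − (−2.86) = +2.61 V.

+2.61 V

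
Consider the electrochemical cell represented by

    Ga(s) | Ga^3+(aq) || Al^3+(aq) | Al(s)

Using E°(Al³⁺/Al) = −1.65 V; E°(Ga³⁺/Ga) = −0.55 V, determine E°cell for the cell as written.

By convention the left-hand electrode in cell notation is the anode (oxidation) and the right-hand electrode is the cathode (reduction).
E°cell = E°(right) − E°(left) = −1.65 − (−0.55) = −1.10 V.
The negative sign shows that, as written, the cell would require an external voltage to drive the reaction.

−1.10 V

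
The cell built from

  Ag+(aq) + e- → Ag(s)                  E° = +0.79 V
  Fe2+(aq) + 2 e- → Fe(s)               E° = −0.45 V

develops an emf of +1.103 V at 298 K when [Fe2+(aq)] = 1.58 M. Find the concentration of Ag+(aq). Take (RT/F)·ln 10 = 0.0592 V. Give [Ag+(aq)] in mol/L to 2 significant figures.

Ag⁺/Ag is the cathode (higher E°); E°cell = +0.79 − (−0.45) = +1.24 V with n = 2.
Rearranging E = E° − (0.0592/n)·log Q gives log Q = 2(+1.24 − (+1.103))/0.0592 = 4.628.
Balancing electrons gives 2 Ag+(aq) + Fe(s) → 2 Ag(s) + Fe2+(aq); thus Q = [Fe2+(aq)] / [Ag+(aq)]^2.
Isolating [Ag+(aq)] in Q = 10^{4.628} yields log [Ag+(aq)] = −2.215, i.e. 0.0061 M.

0.0061 M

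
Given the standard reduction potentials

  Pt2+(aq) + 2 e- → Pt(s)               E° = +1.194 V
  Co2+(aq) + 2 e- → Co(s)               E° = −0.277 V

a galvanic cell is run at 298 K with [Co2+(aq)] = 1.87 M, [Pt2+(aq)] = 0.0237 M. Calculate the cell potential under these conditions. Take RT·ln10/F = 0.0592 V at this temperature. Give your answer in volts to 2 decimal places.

Since E°(Pt²⁺/Pt) > E°(Co²⁺/Co), Pt²⁺/Pt serves as the cathode.
The standard potential is +1.194 − (−0.277) = +1.471 V and the balanced reaction transfers n = 2 electrons.
Balancing gives Pt2+(aq) + Co(s) → Pt(s) + Co2+(aq); hence Q = [Co2+(aq)] / [Pt2+(aq)] = 78.9 (log Q = 1.897).
By the Nernst equation, E = +1.471 − (0.0592/2)·(1.897) = +1.41 V.

+1.41 V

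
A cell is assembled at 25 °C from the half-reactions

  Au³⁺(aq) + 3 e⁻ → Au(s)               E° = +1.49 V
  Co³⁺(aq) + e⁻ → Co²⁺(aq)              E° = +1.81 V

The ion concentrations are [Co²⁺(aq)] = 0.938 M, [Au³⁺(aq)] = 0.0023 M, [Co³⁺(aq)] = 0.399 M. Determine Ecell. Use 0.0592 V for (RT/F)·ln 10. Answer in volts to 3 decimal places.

+0.350 V

Since E°(Co³⁺/Co²⁺) > E°(Au³⁺/Au), Co³⁺/Co²⁺ serves as the cathode.
E°cell = +1.81 − (+1.49) = +0.32 V, with n = 3 electrons transferred.
Balancing gives 3 Co³⁺(aq) + Au(s) → 3 Co²⁺(aq) + Au³⁺(aq); hence Q = ([Co²⁺(aq)]^3·[Au³⁺(aq)]) / [Co³⁺(aq)]^3 = 0.0299 (log Q = −1.525).
By the Nernst equation, E = +0.32 − (0.0592/3)·(−1.525) = +0.350 V.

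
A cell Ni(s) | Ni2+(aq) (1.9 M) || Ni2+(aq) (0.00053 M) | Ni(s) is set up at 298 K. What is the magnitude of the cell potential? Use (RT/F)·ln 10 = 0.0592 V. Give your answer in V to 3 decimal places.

0.105 V

For a concentration cell E°cell = 0, since both electrodes use the same couple.
The compartment with the higher Ni2+(aq) concentration (1.9 M) acts as the cathode; ions are reduced there and produced at the dilute (0.00053 M) anode.
With n = 2, Ecell = −(0.0592/2)·log([dilute]/[conc]) = −(0.0592/2)·log(0.00053/1.9) = +0.105 V.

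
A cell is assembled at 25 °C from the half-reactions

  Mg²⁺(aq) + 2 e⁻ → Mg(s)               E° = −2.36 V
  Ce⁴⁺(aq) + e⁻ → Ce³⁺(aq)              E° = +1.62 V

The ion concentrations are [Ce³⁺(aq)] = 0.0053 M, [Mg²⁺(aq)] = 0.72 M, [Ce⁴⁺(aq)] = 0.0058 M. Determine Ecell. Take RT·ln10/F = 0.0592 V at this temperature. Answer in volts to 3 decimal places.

Ce⁴⁺/Ce³⁺ is reduced (cathode, E° = +1.62 V) and Mg²⁺/Mg is oxidized (anode).
The standard potential is +1.62 − (−2.36) = +3.98 V and the balanced reaction transfers n = 2 electrons.
The balanced reaction is 2 Ce⁴⁺(aq) + Mg(s) → 2 Ce³⁺(aq) + Mg²⁺(aq), so Q = ([Ce³⁺(aq)]^2·[Mg²⁺(aq)]) / [Ce⁴⁺(aq)]^2 = 0.601 and log Q = −0.221.
By the Nernst equation, E = +3.98 − (0.0592/2)·(−0.221) = +3.987 V.

+3.987 V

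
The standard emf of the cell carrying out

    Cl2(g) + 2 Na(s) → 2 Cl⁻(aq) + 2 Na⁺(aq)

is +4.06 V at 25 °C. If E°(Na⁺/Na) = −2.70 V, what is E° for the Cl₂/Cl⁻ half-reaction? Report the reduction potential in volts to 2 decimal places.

+1.36 V

In the reaction as written the Cl₂/Cl⁻ couple is reduced (cathode) and Na⁺/Na is oxidized (anode), so E°cell = E°(Cl₂/Cl⁻) − E°(Na⁺/Na).
E°(Cl₂/Cl⁻) = E°cell + E°(anode) = +4.06 + (−2.70) = +1.36 V.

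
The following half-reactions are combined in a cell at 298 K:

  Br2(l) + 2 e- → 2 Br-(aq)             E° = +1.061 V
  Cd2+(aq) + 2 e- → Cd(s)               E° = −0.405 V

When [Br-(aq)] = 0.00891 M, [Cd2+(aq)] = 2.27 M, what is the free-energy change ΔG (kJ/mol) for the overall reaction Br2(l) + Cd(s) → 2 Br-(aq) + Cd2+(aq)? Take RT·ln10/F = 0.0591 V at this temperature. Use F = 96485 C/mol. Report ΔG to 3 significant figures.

−304 kJ/mol

E°cell = +1.061 − (−0.405) = +1.466 V; the balanced reaction transfers n = 2 electrons.
Q = [Br-(aq)]^2·[Cd2+(aq)] = 0.00018, so log Q = −3.744 and E = +1.466 − (0.0591/2)(−3.744) = +1.5766 V.
ΔG = −nFE = −(2)(96485)(+1.5766) J/mol = −304 kJ/mol.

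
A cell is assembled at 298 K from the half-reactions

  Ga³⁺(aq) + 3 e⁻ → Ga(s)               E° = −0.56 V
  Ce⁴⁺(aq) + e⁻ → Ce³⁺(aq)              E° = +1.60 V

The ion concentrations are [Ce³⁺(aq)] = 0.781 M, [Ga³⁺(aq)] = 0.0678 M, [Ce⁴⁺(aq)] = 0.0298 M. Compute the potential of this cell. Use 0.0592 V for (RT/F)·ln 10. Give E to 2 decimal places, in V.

Since E°(Ce⁴⁺/Ce³⁺) > E°(Ga³⁺/Ga), Ce⁴⁺/Ce³⁺ serves as the cathode.
The standard potential is +1.60 − (−0.56) = +2.16 V and the balanced reaction transfers n = 3 electrons.
Balancing gives 3 Ce⁴⁺(aq) + Ga(s) → 3 Ce³⁺(aq) + Ga³⁺(aq); hence Q = ([Ce³⁺(aq)]^3·[Ga³⁺(aq)]) / [Ce⁴⁺(aq)]^3 = 1.22×10^3 (log Q = 3.087).
Applying E = E° − (RT ln10/nF)·log Q gives +2.16 − (0.0592/3)(3.087) = +2.10 V.

+2.10 V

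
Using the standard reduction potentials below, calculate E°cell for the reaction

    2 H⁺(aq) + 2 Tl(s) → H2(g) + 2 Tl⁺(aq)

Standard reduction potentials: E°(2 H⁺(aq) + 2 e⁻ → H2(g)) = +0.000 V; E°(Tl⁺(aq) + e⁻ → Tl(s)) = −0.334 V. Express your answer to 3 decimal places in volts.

In the reaction as written, H⁺(aq) is reduced (cathode) and Tl⁺(aq) is produced by oxidation at the anode.
E°cell = E°(cathode) − E°(anode) = +0.000 − (−0.334) = +0.334 V.

+0.334 V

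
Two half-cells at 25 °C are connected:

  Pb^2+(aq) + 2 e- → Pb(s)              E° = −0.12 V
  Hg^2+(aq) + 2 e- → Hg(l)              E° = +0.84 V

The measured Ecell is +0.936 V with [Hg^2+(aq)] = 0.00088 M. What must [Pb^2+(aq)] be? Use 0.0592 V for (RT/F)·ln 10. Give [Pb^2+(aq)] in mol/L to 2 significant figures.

0.0057 M

Hg²⁺/Hg is the cathode (higher E°); E°cell = +0.84 − (−0.12) = +0.96 V with n = 2.
From the Nernst equation, log Q = n(E° − E)/0.0592 = 2·(+0.96 − (+0.936))/0.0592 = 0.811.
Balancing electrons gives Hg^2+(aq) + Pb(s) → Hg(l) + Pb^2+(aq); thus Q = [Pb^2+(aq)] / [Hg^2+(aq)].
Substituting the known concentrations and solving, log [Pb^2+(aq)] = −2.245 and [Pb^2+(aq)] = 0.0057 M.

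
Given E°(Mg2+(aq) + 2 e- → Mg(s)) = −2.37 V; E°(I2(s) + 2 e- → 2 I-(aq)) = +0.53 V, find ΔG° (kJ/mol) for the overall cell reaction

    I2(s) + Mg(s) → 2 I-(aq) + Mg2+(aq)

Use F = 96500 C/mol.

−560 kJ/mol

In the reaction as written I2(s) is reduced, so the I₂/I⁻ couple is the cathode and Mg²⁺/Mg is the anode.
E°cell = +0.53 − (−2.37) = +2.90 V; balancing electrons gives n = 2.
ΔG° = −nFE°cell = −(2)(96500)(+2.90) J/mol = −560 kJ/mol.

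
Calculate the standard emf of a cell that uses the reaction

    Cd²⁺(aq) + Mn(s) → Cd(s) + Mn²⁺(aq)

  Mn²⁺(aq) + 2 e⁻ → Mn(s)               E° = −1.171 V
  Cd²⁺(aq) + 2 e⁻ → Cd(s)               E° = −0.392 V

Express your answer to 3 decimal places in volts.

+0.779 V

In the reaction as written, Cd²⁺(aq) is reduced (cathode) and Mn²⁺(aq) is produced by oxidation at the anode.
E°cell = E°(cathode) − E°(anode) = −0.392 − (−1.171) = +0.779 V.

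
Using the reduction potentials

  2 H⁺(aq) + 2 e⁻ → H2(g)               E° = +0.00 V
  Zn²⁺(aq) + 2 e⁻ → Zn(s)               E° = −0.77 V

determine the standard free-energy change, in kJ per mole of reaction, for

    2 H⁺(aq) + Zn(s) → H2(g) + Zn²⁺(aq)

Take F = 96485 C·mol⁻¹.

−149 kJ/mol

In the reaction as written H⁺(aq) is reduced, so the 2H⁺/H₂ couple is the cathode and Zn²⁺/Zn is the anode.
E°cell = +0.00 − (−0.77) = +0.77 V; balancing electrons gives n = 2.
ΔG° = −nFE°cell = −(2)(96485)(+0.77) J/mol = −149 kJ/mol.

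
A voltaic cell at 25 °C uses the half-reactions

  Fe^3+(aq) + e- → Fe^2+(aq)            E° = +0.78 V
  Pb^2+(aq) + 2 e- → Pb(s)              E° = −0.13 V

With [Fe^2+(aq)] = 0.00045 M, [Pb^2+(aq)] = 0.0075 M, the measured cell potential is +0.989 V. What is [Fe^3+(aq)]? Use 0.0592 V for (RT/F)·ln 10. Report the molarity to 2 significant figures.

0.00084 M

With Fe³⁺/Fe²⁺ at the cathode and Pb²⁺/Pb at the anode, E°cell = +0.78 − (−0.13) = +0.91 V (n = 2).
Since E = E° − (0.0592/n)·log Q, log Q = n(E° − E)/0.0592 = −2.669.
Balancing electrons gives 2 Fe^3+(aq) + Pb(s) → 2 Fe^2+(aq) + Pb^2+(aq); thus Q = ([Fe^2+(aq)]^2·[Pb^2+(aq)]) / [Fe^3+(aq)]^2.
Isolating [Fe^3+(aq)] in Q = 10^{−2.669} yields log [Fe^3+(aq)] = −3.075, i.e. 0.00084 M.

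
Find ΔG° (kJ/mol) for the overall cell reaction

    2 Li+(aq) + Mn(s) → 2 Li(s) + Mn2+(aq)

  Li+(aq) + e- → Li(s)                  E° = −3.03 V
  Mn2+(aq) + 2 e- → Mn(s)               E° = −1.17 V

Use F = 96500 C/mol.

In the reaction as written Li+(aq) is reduced, so the Li⁺/Li couple is the cathode and Mn²⁺/Mn is the anode.
E°cell = −3.03 − (−1.17) = −1.86 V; balancing electrons gives n = 2.
ΔG° = −nFE°cell = −(2)(96500)(−1.86) J/mol = +359 kJ/mol.

+359 kJ/mol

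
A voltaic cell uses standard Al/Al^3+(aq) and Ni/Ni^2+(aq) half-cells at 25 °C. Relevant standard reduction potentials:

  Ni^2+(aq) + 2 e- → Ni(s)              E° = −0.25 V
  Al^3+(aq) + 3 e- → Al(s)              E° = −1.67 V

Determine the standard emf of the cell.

+1.42 V

Of the two couples in this cell, the one with the more positive reduction potential is reduced at the cathode: here that is Ni²⁺/Ni (−0.25 V); Al³⁺/Al (−1.67 V) is the anode.
E°cell = E°(cathode) − E°(anode) = −0.25 − (−1.67) = +1.42 V.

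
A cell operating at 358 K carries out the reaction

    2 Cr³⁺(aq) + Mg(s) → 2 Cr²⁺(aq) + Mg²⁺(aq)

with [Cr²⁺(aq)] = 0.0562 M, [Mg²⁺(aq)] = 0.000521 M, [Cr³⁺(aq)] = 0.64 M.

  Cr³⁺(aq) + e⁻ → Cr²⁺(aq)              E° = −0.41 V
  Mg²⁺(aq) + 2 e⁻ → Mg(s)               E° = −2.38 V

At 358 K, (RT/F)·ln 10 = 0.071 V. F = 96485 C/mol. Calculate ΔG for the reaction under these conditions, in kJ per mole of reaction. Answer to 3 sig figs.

The standard cell potential is −0.41 − (−2.38) = +1.97 V, with n = 2 electrons in the balanced equation.
Q = ([Cr²⁺(aq)]^2·[Mg²⁺(aq)]) / [Cr³⁺(aq)]^2 = 4.02×10^−6, so log Q = −5.396 and E = +1.97 − (0.071/2)(−5.396) = +2.1616 V.
Finally ΔG = −nFE = −(2)(96485 C/mol)(+2.1616 V) = −417 kJ/mol.

−417 kJ/mol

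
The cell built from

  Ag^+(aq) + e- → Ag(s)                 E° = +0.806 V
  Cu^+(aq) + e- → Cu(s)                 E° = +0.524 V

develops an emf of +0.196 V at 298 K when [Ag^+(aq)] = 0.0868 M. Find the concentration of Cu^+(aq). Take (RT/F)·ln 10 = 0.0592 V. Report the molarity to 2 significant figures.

The Ag⁺/Ag couple has the larger reduction potential, so it is the cathode: E°cell = +0.806 − (+0.524) = +0.282 V and n = 1.
Rearranging E = E° − (0.0592/n)·log Q gives log Q = 1(+0.282 − (+0.196))/0.0592 = 1.453.
The balanced reaction is Ag^+(aq) + Cu(s) → Ag(s) + Cu^+(aq), so Q = [Cu^+(aq)] / [Ag^+(aq)].
Solving for the unknown gives log [Cu^+(aq)] = 0.392, so [Cu^+(aq)] ≈ 2.5 M.

2.5 M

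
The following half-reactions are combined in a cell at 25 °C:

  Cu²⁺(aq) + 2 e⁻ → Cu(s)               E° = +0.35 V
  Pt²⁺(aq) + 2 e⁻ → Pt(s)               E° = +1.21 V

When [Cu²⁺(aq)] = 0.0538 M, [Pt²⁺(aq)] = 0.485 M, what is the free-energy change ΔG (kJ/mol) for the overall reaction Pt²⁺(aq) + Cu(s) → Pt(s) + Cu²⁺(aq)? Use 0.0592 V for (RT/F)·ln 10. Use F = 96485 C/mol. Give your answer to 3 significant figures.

−171 kJ/mol

E°cell = +1.21 − (+0.35) = +0.86 V; the balanced reaction transfers n = 2 electrons.
Here Q = [Cu²⁺(aq)] / [Pt²⁺(aq)] = 0.111 (log Q = −0.955), giving E = +0.86 − (0.0592/2)·(−0.955) = +0.8883 V.
Then ΔG = −nFE = −2 × 96485 × +0.8883 J/mol = −171 kJ/mol.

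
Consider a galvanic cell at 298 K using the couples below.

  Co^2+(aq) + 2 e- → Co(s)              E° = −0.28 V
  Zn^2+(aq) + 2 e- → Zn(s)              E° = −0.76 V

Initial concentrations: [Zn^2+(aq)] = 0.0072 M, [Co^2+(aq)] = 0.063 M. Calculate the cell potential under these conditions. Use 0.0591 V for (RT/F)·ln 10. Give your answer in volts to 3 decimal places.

+0.508 V

The Co²⁺/Co couple has the more positive E°, so it is the cathode; Zn²⁺/Zn is the anode.
The standard potential is −0.28 − (−0.76) = +0.48 V and the balanced reaction transfers n = 2 electrons.
The balanced reaction is Co^2+(aq) + Zn(s) → Co(s) + Zn^2+(aq), so Q = [Zn^2+(aq)] / [Co^2+(aq)] = 0.114 and log Q = −0.942.
Applying E = E° − (RT ln10/nF)·log Q gives +0.48 − (0.0591/2)(−0.942) = +0.508 V.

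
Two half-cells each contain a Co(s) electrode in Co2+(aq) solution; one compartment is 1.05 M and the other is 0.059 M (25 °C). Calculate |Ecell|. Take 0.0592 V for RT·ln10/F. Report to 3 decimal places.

0.037 V

For a concentration cell E°cell = 0, since both electrodes use the same couple.
The compartment with the higher Co2+(aq) concentration (1.05 M) acts as the cathode; ions are reduced there and produced at the dilute (0.059 M) anode.
With n = 2, Ecell = −(0.0592/2)·log([dilute]/[conc]) = −(0.0592/2)·log(0.059/1.05) = +0.037 V.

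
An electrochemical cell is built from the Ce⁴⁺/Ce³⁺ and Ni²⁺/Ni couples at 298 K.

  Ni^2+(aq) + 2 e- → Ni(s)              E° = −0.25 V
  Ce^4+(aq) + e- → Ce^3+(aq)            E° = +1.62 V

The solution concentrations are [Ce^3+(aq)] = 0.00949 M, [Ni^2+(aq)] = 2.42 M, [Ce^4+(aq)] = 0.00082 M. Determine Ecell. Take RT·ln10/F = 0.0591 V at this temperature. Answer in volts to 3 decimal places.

Since E°(Ce⁴⁺/Ce³⁺) > E°(Ni²⁺/Ni), Ce⁴⁺/Ce³⁺ serves as the cathode.
E°cell = +1.62 − (−0.25) = +1.87 V, with n = 2 electrons transferred.
For the overall reaction 2 Ce^4+(aq) + Ni(s) → 2 Ce^3+(aq) + Ni^2+(aq), Q = ([Ce^3+(aq)]^2·[Ni^2+(aq)]) / [Ce^4+(aq)]^2 = 324, giving log Q = 2.511.
By the Nernst equation, E = +1.87 − (0.0591/2)·(2.511) = +1.796 V.

+1.796 V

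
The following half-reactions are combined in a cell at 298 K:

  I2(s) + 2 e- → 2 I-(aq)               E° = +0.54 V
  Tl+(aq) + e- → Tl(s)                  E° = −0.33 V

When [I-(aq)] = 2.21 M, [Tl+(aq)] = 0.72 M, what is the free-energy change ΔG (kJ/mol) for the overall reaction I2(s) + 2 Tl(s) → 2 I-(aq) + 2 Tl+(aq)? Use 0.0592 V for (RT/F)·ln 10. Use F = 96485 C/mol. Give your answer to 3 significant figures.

−166 kJ/mol

E°cell = +0.54 − (−0.33) = +0.87 V; the balanced reaction transfers n = 2 electrons.
Q = [I-(aq)]^2·[Tl+(aq)]^2 = 2.53, so log Q = 0.403 and E = +0.87 − (0.0592/2)(0.403) = +0.8581 V.
Finally ΔG = −nFE = −(2)(96485 C/mol)(+0.8581 V) = −166 kJ/mol.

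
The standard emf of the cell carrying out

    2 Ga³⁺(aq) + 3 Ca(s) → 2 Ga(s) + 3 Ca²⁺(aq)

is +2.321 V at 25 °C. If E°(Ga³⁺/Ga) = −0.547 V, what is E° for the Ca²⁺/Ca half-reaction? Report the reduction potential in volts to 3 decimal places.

−2.868 V

In the reaction as written the Ga³⁺/Ga couple is reduced (cathode) and Ca²⁺/Ca is oxidized (anode), so E°cell = E°(Ga³⁺/Ga) − E°(Ca²⁺/Ca).
E°(Ca²⁺/Ca) = E°(cathode) − E°cell = −0.547 − (+2.321) = −2.868 V.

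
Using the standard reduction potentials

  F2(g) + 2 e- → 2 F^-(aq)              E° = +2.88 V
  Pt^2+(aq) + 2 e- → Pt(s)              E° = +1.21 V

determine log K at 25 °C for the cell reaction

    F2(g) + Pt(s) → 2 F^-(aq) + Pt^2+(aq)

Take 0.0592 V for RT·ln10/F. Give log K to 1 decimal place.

The F₂/F⁻ couple is reduced (cathode); E°cell = +2.88 − (+1.21) = +1.67 V with n = 2.
At equilibrium E = 0, so log K = nE°cell / 0.0592 = (2)(+1.67) / 0.0592 = 56.4.

log K = 56.4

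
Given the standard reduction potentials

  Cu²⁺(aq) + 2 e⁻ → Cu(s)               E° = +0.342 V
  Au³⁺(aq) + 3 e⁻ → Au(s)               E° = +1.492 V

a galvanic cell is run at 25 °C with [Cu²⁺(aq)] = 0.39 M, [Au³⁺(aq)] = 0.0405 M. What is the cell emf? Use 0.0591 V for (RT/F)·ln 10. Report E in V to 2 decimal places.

Since E°(Au³⁺/Au) > E°(Cu²⁺/Cu), Au³⁺/Au serves as the cathode.
E°cell = +1.492 − (+0.342) = +1.150 V, with n = 6 electrons transferred.
The balanced reaction is 2 Au³⁺(aq) + 3 Cu(s) → 2 Au(s) + 3 Cu²⁺(aq), so Q = [Cu²⁺(aq)]^3 / [Au³⁺(aq)]^2 = 36.2 and log Q = 1.558.
Applying E = E° − (RT ln10/nF)·log Q gives +1.150 − (0.0591/6)(1.558) = +1.13 V.

+1.13 V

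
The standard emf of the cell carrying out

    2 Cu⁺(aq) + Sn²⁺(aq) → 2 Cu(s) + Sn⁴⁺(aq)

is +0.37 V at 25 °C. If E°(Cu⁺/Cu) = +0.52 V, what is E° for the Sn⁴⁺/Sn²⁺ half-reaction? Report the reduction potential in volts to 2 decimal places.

In the reaction as written the Cu⁺/Cu couple is reduced (cathode) and Sn⁴⁺/Sn²⁺ is oxidized (anode), so E°cell = E°(Cu⁺/Cu) − E°(Sn⁴⁺/Sn²⁺).
E°(Sn⁴⁺/Sn²⁺) = E°(cathode) − E°cell = +0.52 − (+0.37) = +0.15 V.

+0.15 V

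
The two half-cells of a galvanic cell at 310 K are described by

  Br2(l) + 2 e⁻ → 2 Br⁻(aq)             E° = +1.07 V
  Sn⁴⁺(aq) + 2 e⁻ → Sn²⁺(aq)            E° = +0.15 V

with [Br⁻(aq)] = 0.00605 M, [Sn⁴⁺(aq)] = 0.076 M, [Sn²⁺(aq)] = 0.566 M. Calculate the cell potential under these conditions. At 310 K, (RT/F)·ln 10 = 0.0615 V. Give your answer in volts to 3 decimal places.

+1.083 V

Since E°(Br₂/Br⁻) > E°(Sn⁴⁺/Sn²⁺), Br₂/Br⁻ serves as the cathode.
The standard potential is +1.07 − (+0.15) = +0.92 V and the balanced reaction transfers n = 2 electrons.
Balancing gives Br2(l) + Sn²⁺(aq) → 2 Br⁻(aq) + Sn⁴⁺(aq); hence Q = ([Br⁻(aq)]^2·[Sn⁴⁺(aq)]) / [Sn²⁺(aq)] = 4.91×10^−6 (log Q = −5.308).
E = E° − (0.0615/n)·log Q = +0.92 − (0.0615/2)(−5.308) = +1.083 V.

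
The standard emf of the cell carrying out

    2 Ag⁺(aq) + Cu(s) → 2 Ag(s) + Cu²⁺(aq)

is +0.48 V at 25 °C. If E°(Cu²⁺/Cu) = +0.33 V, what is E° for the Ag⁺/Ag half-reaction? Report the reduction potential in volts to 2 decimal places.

+0.81 V

In the reaction as written the Ag⁺/Ag couple is reduced (cathode) and Cu²⁺/Cu is oxidized (anode), so E°cell = E°(Ag⁺/Ag) − E°(Cu²⁺/Cu).
E°(Ag⁺/Ag) = E°cell + E°(anode) = +0.48 + (+0.33) = +0.81 V.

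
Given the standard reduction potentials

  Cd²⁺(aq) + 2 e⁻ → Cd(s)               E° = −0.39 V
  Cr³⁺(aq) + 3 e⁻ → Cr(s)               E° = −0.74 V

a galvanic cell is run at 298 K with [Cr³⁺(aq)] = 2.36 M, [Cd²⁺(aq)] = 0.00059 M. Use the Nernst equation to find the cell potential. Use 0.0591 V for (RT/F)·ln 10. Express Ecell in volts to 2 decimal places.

The Cd²⁺/Cd couple has the more positive E°, so it is the cathode; Cr³⁺/Cr is the anode.
E°cell = E°cat − E°an = −0.39 − (−0.74) = +0.35 V; n = 6.
Balancing gives 3 Cd²⁺(aq) + 2 Cr(s) → 3 Cd(s) + 2 Cr³⁺(aq); hence Q = [Cr³⁺(aq)]^2 / [Cd²⁺(aq)]^3 = 2.71×10^10 (log Q = 10.433).
By the Nernst equation, E = +0.35 − (0.0591/6)·(10.433) = +0.25 V.

+0.25 V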